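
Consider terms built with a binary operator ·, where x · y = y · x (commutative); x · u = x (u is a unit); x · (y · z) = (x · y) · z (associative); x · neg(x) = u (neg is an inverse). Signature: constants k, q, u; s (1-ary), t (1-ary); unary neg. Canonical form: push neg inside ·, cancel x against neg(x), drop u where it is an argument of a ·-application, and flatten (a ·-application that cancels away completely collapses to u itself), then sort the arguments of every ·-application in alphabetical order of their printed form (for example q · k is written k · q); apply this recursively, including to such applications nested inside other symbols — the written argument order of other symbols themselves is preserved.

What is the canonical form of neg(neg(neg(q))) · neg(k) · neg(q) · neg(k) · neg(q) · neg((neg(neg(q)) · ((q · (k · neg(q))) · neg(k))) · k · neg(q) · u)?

Push neg inside:  distribute neg over · and collapse double neg
Combine occurrences:  neg(q) · neg(q) · neg(q) · neg(k) · neg(k) · neg(k)
Sort:  neg(k) · neg(k) · neg(k) · neg(q) · neg(q) · neg(q)

Answer: neg(k) · neg(k) · neg(k) · neg(q) · neg(q) · neg(q)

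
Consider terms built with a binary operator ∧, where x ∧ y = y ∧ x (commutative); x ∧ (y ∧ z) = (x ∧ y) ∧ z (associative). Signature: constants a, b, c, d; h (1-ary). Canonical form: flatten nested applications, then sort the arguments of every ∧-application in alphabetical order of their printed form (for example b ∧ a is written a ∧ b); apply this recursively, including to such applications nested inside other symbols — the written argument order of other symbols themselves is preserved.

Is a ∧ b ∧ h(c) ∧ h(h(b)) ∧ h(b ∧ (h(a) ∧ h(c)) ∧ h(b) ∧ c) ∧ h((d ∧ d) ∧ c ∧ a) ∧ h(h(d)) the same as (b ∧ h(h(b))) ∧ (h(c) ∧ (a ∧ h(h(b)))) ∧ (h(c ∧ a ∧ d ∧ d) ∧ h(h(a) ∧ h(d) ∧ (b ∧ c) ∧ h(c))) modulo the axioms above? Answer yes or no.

Answer: no — a ∧ b ∧ h(a ∧ c ∧ d ∧ d) ∧ h(b ∧ c ∧ h(a) ∧ h(b) ∧ h(c)) ∧ h(c) ∧ h(h(b)) ∧ h(h(d)) vs a ∧ b ∧ h(a ∧ c ∧ d ∧ d) ∧ h(b ∧ c ∧ h(a) ∧ h(c) ∧ h(d)) ∧ h(c) ∧ h(h(b)) ∧ h(h(b))

Derivation:
Left:  a ∧ b ∧ h(c) ∧ h(h(b)) ∧ h(b ∧ (h(a) ∧ h(c)) ∧ h(b) ∧ c) ∧ h((d ∧ d) ∧ c ∧ a) ∧ h(h(d))
  Simplify inside:  h(b ∧ (h(a) ∧ h(c)) ∧ h(b) ∧ c)  →  h(b ∧ c ∧ h(a) ∧ h(b) ∧ h(c))
  Simplify inside:  h((d ∧ d) ∧ c ∧ a)  →  h(a ∧ c ∧ d ∧ d)
  Order the arguments:  a ∧ b ∧ h(a ∧ c ∧ d ∧ d) ∧ h(b ∧ c ∧ h(a) ∧ h(b) ∧ h(c)) ∧ h(c) ∧ h(h(b)) ∧ h(h(d))
Right:  (b ∧ h(h(b))) ∧ (h(c) ∧ (a ∧ h(h(b)))) ∧ (h(c ∧ a ∧ d ∧ d) ∧ h(h(a) ∧ h(d) ∧ (b ∧ c) ∧ h(c)))
  Un-nest:  b ∧ h(h(b)) ∧ h(c) ∧ a ∧ h(h(b)) ∧ h(c ∧ a ∧ d ∧ d) ∧ h(h(a) ∧ h(d) ∧ (b ∧ c) ∧ h(c))
  Simplify inside:  h(c ∧ a ∧ d ∧ d)  →  h(a ∧ c ∧ d ∧ d)
  Canonicalize subterm:  h(h(a) ∧ h(d) ∧ (b ∧ c) ∧ h(c))  →  h(b ∧ c ∧ h(a) ∧ h(c) ∧ h(d))
  Order the arguments:  a ∧ b ∧ h(a ∧ c ∧ d ∧ d) ∧ h(b ∧ c ∧ h(a) ∧ h(c) ∧ h(d)) ∧ h(c) ∧ h(h(b)) ∧ h(h(b))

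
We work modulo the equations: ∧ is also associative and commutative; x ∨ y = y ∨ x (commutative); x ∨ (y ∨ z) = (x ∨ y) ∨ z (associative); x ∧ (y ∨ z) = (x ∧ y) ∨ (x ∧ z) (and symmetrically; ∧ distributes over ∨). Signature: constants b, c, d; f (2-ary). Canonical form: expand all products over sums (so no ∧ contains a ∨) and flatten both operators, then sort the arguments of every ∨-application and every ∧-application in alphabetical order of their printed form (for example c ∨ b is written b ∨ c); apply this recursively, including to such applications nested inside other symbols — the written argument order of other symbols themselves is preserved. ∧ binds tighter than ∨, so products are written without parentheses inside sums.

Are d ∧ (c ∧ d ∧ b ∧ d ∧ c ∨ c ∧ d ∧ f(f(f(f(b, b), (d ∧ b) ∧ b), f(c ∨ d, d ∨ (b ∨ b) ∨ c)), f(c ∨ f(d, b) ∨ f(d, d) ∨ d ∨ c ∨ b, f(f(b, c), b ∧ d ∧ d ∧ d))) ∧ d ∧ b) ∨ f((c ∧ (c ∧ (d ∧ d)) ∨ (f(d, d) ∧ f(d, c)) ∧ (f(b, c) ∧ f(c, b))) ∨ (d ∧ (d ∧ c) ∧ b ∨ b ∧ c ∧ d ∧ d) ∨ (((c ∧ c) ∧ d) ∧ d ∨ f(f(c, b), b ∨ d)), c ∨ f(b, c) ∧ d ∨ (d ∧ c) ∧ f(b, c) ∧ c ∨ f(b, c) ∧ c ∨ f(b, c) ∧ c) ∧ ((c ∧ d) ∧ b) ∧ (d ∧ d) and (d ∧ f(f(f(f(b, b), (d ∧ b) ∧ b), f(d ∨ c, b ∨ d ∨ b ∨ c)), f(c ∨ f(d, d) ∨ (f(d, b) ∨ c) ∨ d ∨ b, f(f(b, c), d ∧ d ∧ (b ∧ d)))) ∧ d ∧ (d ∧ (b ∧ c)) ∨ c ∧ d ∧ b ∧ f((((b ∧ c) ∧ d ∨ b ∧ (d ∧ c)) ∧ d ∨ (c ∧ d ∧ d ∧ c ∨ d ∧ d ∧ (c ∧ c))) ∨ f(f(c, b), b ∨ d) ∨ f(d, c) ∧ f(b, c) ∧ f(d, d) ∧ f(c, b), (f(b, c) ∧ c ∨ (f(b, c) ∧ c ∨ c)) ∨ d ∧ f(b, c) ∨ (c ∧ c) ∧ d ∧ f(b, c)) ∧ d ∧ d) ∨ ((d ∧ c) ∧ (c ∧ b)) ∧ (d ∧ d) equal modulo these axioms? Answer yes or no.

Left:  d ∧ (c ∧ d ∧ b ∧ d ∧ c ∨ c ∧ d ∧ f(f(f(f(b, b), (d ∧ b) ∧ b), f(c ∨ d, d ∨ (b ∨ b) ∨ c)), f(c ∨ f(d, b) ∨ f(d, d) ∨ d ∨ c ∨ b, f(f(b, c), b ∧ d ∧ d ∧ d))) ∧ d ∧ b) ∨ f((c ∧ (c ∧ (d ∧ d)) ∨ (f(d, d) ∧ f(d, c)) ∧ (f(b, c) ∧ f(c, b))) ∨ (d ∧ (d ∧ c) ∧ b ∨ b ∧ c ∧ d ∧ d) ∨ (((c ∧ c) ∧ d) ∧ d ∨ f(f(c, b), b ∨ d)), c ∨ f(b, c) ∧ d ∨ (d ∧ c) ∧ f(b, c) ∧ c ∨ f(b, c) ∧ c ∨ f(b, c) ∧ c) ∧ ((c ∧ d) ∧ b) ∧ (d ∧ d)
  Expand:  b ∧ c ∧ c ∧ d ∧ d ∧ d ∨ b ∧ c ∧ d ∧ d ∧ d ∧ f(f(f(f(b, b), b ∧ b ∧ d), f(c ∨ d, b ∨ b ∨ c ∨ d)), f(b ∨ c ∨ c ∨ d ∨ f(d, b) ∨ f(d, d), f(f(b, c), b ∧ d ∧ d ∧ d))) ∨ b ∧ c ∧ d ∧ d ∧ d ∧ f(b ∧ c ∧ d ∧ d ∨ b ∧ c ∧ d ∧ d ∨ c ∧ c ∧ d ∧ d ∨ c ∧ c ∧ d ∧ d ∨ f(b, c) ∧ f(c, b) ∧ f(d, c) ∧ f(d, d) ∨ f(f(c, b), b ∨ d), c ∨ c ∧ c ∧ d ∧ f(b, c) ∨ c ∧ f(b, c) ∨ c ∧ f(b, c) ∨ d ∧ f(b, c))
  Order the arguments:  b ∧ c ∧ c ∧ d ∧ d ∧ d ∨ b ∧ c ∧ d ∧ d ∧ d ∧ f(b ∧ c ∧ d ∧ d ∨ b ∧ c ∧ d ∧ d ∨ c ∧ c ∧ d ∧ d ∨ c ∧ c ∧ d ∧ d ∨ f(b, c) ∧ f(c, b) ∧ f(d, c) ∧ f(d, d) ∨ f(f(c, b), b ∨ d), c ∨ c ∧ c ∧ d ∧ f(b, c) ∨ c ∧ f(b, c) ∨ c ∧ f(b, c) ∨ d ∧ f(b, c)) ∨ b ∧ c ∧ d ∧ d ∧ d ∧ f(f(f(f(b, b), b ∧ b ∧ d), f(c ∨ d, b ∨ b ∨ c ∨ d)), f(b ∨ c ∨ c ∨ d ∨ f(d, b) ∨ f(d, d), f(f(b, c), b ∧ d ∧ d ∧ d)))
Right:  (d ∧ f(f(f(f(b, b), (d ∧ b) ∧ b), f(d ∨ c, b ∨ d ∨ b ∨ c)), f(c ∨ f(d, d) ∨ (f(d, b) ∨ c) ∨ d ∨ b, f(f(b, c), d ∧ d ∧ (b ∧ d)))) ∧ d ∧ (d ∧ (b ∧ c)) ∨ c ∧ d ∧ b ∧ f((((b ∧ c) ∧ d ∨ b ∧ (d ∧ c)) ∧ d ∨ (c ∧ d ∧ d ∧ c ∨ d ∧ d ∧ (c ∧ c))) ∨ f(f(c, b), b ∨ d) ∨ f(d, c) ∧ f(b, c) ∧ f(d, d) ∧ f(c, b), (f(b, c) ∧ c ∨ (f(b, c) ∧ c ∨ c)) ∨ d ∧ f(b, c) ∨ (c ∧ c) ∧ d ∧ f(b, c)) ∧ d ∧ d) ∨ ((d ∧ c) ∧ (c ∧ b)) ∧ (d ∧ d)
  Distribute:  b ∧ c ∧ d ∧ d ∧ d ∧ f(f(f(f(b, b), b ∧ b ∧ d), f(c ∨ d, b ∨ b ∨ c ∨ d)), f(b ∨ c ∨ c ∨ d ∨ f(d, b) ∨ f(d, d), f(f(b, c), b ∧ d ∧ d ∧ d))) ∨ b ∧ c ∧ d ∧ d ∧ d ∧ f(b ∧ c ∧ d ∧ d ∨ b ∧ c ∧ d ∧ d ∨ c ∧ c ∧ d ∧ d ∨ c ∧ c ∧ d ∧ d ∨ f(b, c) ∧ f(c, b) ∧ f(d, c) ∧ f(d, d) ∨ f(f(c, b), b ∨ d), c ∨ c ∧ c ∧ d ∧ f(b, c) ∨ c ∧ f(b, c) ∨ c ∧ f(b, c) ∨ d ∧ f(b, c)) ∨ b ∧ c ∧ c ∧ d ∧ d ∧ d
  Order the arguments:  b ∧ c ∧ c ∧ d ∧ d ∧ d ∨ b ∧ c ∧ d ∧ d ∧ d ∧ f(b ∧ c ∧ d ∧ d ∨ b ∧ c ∧ d ∧ d ∨ c ∧ c ∧ d ∧ d ∨ c ∧ c ∧ d ∧ d ∨ f(b, c) ∧ f(c, b) ∧ f(d, c) ∧ f(d, d) ∨ f(f(c, b), b ∨ d), c ∨ c ∧ c ∧ d ∧ f(b, c) ∨ c ∧ f(b, c) ∨ c ∧ f(b, c) ∨ d ∧ f(b, c)) ∨ b ∧ c ∧ d ∧ d ∧ d ∧ f(f(f(f(b, b), b ∧ b ∧ d), f(c ∨ d, b ∨ b ∨ c ∨ d)), f(b ∨ c ∨ c ∨ d ∨ f(d, b) ∨ f(d, d), f(f(b, c), b ∧ d ∧ d ∧ d)))

Answer: yes — both canonical forms are b ∧ c ∧ c ∧ d ∧ d ∧ d ∨ b ∧ c ∧ d ∧ d ∧ d ∧ f(b ∧ c ∧ d ∧ d ∨ b ∧ c ∧ d ∧ d ∨ c ∧ c ∧ d ∧ d ∨ c ∧ c ∧ d ∧ d ∨ f(b, c) ∧ f(c, b) ∧ f(d, c) ∧ f(d, d) ∨ f(f(c, b), b ∨ d), c ∨ c ∧ c ∧ d ∧ f(b, c) ∨ c ∧ f(b, c) ∨ c ∧ f(b, c) ∨ d ∧ f(b, c)) ∨ b ∧ c ∧ d ∧ d ∧ d ∧ f(f(f(f(b, b), b ∧ b ∧ d), f(c ∨ d, b ∨ b ∨ c ∨ d)), f(b ∨ c ∨ c ∨ d ∨ f(d, b) ∨ f(d, d), f(f(b, c), b ∧ d ∧ d ∧ d)))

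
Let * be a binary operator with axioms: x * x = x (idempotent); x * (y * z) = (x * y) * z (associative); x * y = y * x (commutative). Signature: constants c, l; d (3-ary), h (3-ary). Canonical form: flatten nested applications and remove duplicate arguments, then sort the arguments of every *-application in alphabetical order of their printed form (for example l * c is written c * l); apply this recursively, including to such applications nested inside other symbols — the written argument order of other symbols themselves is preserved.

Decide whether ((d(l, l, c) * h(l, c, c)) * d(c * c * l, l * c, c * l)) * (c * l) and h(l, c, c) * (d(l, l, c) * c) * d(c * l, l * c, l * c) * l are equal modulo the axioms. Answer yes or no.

Answer: yes — both canonical forms are c * d(c * l, c * l, c * l) * d(l, l, c) * h(l, c, c) * l

Derivation:
Left:  ((d(l, l, c) * h(l, c, c)) * d(c * c * l, l * c, c * l)) * (c * l)
  Un-nest:  d(l, l, c) * h(l, c, c) * d(c * c * l, l * c, c * l) * c * l
  Inside:  d(c * c * l, l * c, c * l)  →  d(c * l, c * l, c * l)
  Order the arguments:  c * d(c * l, c * l, c * l) * d(l, l, c) * h(l, c, c) * l
Right:  h(l, c, c) * (d(l, l, c) * c) * d(c * l, l * c, l * c) * l
  Un-nest:  h(l, c, c) * d(l, l, c) * c * d(c * l, l * c, l * c) * l
  Simplify inside:  d(c * l, l * c, l * c)  →  d(c * l, c * l, c * l)
  Sort arguments:  c * d(c * l, c * l, c * l) * d(l, l, c) * h(l, c, c) * l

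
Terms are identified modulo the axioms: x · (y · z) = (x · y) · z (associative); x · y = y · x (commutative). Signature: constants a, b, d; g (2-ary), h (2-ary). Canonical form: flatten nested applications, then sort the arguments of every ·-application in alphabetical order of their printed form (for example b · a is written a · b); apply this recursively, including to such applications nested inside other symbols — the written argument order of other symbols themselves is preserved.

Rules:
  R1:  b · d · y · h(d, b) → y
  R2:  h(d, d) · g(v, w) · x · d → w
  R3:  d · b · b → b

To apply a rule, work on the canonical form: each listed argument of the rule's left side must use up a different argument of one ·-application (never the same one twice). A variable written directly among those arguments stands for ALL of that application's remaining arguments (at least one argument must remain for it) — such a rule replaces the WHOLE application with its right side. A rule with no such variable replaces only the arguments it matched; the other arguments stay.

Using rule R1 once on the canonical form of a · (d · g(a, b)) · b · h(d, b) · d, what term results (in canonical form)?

Answer: a · d · g(a, b)

Derivation:
Canonical form:  a · b · d · d · g(a, b) · h(d, b)
Apply R1:  consuming b, d, h(d, b);  y := a · d · g(a, b)
The variable takes the whole remainder — replace the entire application.
New term:  a · d · g(a, b)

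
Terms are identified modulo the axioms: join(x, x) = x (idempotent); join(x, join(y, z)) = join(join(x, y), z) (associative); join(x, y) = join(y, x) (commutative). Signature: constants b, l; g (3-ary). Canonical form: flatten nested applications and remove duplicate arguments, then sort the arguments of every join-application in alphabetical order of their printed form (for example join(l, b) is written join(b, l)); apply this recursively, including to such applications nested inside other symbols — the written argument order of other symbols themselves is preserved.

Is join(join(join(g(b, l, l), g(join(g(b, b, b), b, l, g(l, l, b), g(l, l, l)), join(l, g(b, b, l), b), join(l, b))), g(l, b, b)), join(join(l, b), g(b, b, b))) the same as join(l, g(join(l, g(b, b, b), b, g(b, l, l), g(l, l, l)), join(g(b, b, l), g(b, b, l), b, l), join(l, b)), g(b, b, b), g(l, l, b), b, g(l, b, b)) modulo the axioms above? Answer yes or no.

Left:  join(join(join(g(b, l, l), g(join(g(b, b, b), b, l, g(l, l, b), g(l, l, l)), join(l, g(b, b, l), b), join(l, b))), g(l, b, b)), join(join(l, b), g(b, b, b)))
  Flatten:  join(g(b, l, l), g(join(g(b, b, b), b, l, g(l, l, b), g(l, l, l)), join(l, g(b, b, l), b), join(l, b)), g(l, b, b), l, b, g(b, b, b))
  Canonicalize subterm:  g(join(g(b, b, b), b, l, g(l, l, b), g(l, l, l)), join(l, g(b, b, l), b), join(l, b))  →  g(join(b, g(b, b, b), g(l, l, b), g(l, l, l), l), join(b, g(b, b, l), l), join(b, l))
  Sort:  join(b, g(b, b, b), g(b, l, l), g(join(b, g(b, b, b), g(l, l, b), g(l, l, l), l), join(b, g(b, b, l), l), join(b, l)), g(l, b, b), l)
Right:  join(l, g(join(l, g(b, b, b), b, g(b, l, l), g(l, l, l)), join(g(b, b, l), g(b, b, l), b, l), join(l, b)), g(b, b, b), g(l, l, b), b, g(l, b, b))
  Simplify inside:  g(join(l, g(b, b, b), b, g(b, l, l), g(l, l, l)), join(g(b, b, l), g(b, b, l), b, l), join(l, b))  →  g(join(b, g(b, b, b), g(b, l, l), g(l, l, l), l), join(b, g(b, b, l), l), join(b, l))
  Order the arguments:  join(b, g(b, b, b), g(join(b, g(b, b, b), g(b, l, l), g(l, l, l), l), join(b, g(b, b, l), l), join(b, l)), g(l, b, b), g(l, l, b), l)

Answer: no — join(b, g(b, b, b), g(b, l, l), g(join(b, g(b, b, b), g(l, l, b), g(l, l, l), l), join(b, g(b, b, l), l), join(b, l)), g(l, b, b), l) vs join(b, g(b, b, b), g(join(b, g(b, b, b), g(b, l, l), g(l, l, l), l), join(b, g(b, b, l), l), join(b, l)), g(l, b, b), g(l, l, b), l)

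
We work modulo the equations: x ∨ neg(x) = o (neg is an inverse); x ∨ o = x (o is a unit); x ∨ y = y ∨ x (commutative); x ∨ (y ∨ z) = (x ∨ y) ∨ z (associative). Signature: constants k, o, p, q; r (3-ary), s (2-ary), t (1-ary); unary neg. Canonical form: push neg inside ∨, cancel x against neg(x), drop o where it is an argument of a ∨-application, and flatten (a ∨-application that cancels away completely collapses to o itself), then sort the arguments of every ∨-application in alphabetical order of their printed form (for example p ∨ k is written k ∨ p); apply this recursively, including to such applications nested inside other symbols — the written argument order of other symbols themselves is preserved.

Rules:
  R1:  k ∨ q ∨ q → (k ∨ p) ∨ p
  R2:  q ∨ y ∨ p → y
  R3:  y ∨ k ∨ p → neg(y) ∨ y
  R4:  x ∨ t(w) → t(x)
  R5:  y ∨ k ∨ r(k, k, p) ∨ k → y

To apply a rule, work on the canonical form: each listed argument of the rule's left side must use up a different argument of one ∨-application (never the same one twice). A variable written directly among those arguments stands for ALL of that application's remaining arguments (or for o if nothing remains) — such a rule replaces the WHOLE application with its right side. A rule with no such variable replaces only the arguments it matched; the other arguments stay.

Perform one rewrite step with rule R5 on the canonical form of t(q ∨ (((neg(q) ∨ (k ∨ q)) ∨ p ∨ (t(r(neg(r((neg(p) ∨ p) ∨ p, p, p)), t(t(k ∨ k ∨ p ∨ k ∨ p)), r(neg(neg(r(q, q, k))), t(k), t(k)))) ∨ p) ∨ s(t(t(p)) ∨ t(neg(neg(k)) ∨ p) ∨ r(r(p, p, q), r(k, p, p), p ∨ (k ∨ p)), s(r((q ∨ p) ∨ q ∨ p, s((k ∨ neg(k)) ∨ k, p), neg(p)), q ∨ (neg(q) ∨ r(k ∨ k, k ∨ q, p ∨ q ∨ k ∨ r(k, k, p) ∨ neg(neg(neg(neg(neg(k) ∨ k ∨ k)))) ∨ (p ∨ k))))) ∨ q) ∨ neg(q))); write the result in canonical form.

Answer: t(k ∨ p ∨ p ∨ q ∨ s(r(r(p, p, q), r(k, p, p), k ∨ p ∨ p) ∨ t(k ∨ p) ∨ t(t(p)), s(r(p ∨ p ∨ q ∨ q, s(k, p), neg(p)), r(k ∨ k, k ∨ q, k ∨ p ∨ p ∨ q))) ∨ t(r(neg(r(p, p, p)), t(t(k ∨ k ∨ k ∨ p ∨ p)), r(r(q, q, k), t(k), t(k)))))

Derivation:
Canonical form:  t(k ∨ p ∨ p ∨ q ∨ s(r(r(p, p, q), r(k, p, p), k ∨ p ∨ p) ∨ t(k ∨ p) ∨ t(t(p)), s(r(p ∨ p ∨ q ∨ q, s(k, p), neg(p)), r(k ∨ k, k ∨ q, k ∨ k ∨ k ∨ p ∨ p ∨ q ∨ r(k, k, p)))) ∨ t(r(neg(r(p, p, p)), t(t(k ∨ k ∨ k ∨ p ∨ p)), r(r(q, q, k), t(k), t(k)))))
Match R5:  consume k, k, r(k, k, p);  y := k ∨ p ∨ p ∨ q
The variable takes the whole remainder — replace the entire application.
Giving:  t(k ∨ p ∨ p ∨ q ∨ s(r(r(p, p, q), r(k, p, p), k ∨ p ∨ p) ∨ t(k ∨ p) ∨ t(t(p)), s(r(p ∨ p ∨ q ∨ q, s(k, p), neg(p)), r(k ∨ k, k ∨ q, k ∨ p ∨ p ∨ q))) ∨ t(r(neg(r(p, p, p)), t(t(k ∨ k ∨ k ∨ p ∨ p)), r(r(q, q, k), t(k), t(k)))))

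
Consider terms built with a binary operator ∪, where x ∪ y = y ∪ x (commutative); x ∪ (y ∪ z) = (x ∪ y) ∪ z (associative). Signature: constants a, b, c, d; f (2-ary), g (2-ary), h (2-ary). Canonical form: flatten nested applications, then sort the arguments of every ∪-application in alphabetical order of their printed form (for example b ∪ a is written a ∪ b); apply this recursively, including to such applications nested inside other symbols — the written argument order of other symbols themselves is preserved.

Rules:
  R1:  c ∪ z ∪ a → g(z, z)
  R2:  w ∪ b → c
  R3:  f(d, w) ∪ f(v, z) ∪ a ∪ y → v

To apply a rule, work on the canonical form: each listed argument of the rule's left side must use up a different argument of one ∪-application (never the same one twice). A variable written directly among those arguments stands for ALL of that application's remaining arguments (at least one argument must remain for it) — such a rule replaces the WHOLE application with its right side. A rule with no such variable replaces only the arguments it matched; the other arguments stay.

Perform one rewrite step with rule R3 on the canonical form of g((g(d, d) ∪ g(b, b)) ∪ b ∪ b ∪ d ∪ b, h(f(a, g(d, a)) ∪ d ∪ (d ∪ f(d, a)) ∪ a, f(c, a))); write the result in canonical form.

Canonical form:  g(b ∪ b ∪ b ∪ d ∪ g(b, b) ∪ g(d, d), h(a ∪ d ∪ d ∪ f(a, g(d, a)) ∪ f(d, a), f(c, a)))
Apply R3:  consuming a, f(a, g(d, a)), f(d, a);  v := a, w := a, y := d ∪ d, z := g(d, a)
The extension variable absorbs all remaining arguments, so the whole application is rewritten.
New term:  g(b ∪ b ∪ b ∪ d ∪ g(b, b) ∪ g(d, d), h(a, f(c, a)))

Answer: g(b ∪ b ∪ b ∪ d ∪ g(b, b) ∪ g(d, d), h(a, f(c, a)))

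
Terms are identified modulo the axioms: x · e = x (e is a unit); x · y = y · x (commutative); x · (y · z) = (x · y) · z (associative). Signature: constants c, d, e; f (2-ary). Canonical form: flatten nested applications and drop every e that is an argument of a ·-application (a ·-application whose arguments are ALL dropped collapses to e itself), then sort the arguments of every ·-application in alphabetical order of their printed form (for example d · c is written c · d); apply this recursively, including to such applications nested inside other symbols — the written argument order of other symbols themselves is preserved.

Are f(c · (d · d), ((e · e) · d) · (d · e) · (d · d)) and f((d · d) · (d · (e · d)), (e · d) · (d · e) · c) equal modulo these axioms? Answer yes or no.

Answer: no — f(c · d · d, d · d · d · d) vs f(d · d · d · d, c · d · d)

Derivation:
Left:  f(c · (d · d), ((e · e) · d) · (d · e) · (d · d))
  Focus inside:  ((e · e) · d) · (d · e) · (d · d)
  Merge nested applications:  e · e · d · d · e · d · d
  Units out:  drop e (×3)
  Order the arguments:  d · d · d · d
  Rebuild:  f(c · d · d, d · d · d · d)
Right:  f((d · d) · (d · (e · d)), (e · d) · (d · e) · c)
  Work inside:  (d · d) · (d · (e · d))
  Un-nest:  d · d · d · e · d
  Units out:  drop e
  Sort:  d · d · d · d
  Rebuild:  f(d · d · d · d, c · d · d)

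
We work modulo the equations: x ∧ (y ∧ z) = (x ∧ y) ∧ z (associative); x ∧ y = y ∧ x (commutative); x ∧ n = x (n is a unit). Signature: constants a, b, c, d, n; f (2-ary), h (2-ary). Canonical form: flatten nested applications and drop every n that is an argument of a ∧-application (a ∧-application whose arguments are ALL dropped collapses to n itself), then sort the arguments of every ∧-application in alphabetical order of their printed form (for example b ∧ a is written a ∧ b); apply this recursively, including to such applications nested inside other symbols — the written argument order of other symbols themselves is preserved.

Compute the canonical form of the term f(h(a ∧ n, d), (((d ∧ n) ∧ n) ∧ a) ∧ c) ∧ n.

Inside:  f(h(a ∧ n, d), (((d ∧ n) ∧ n) ∧ a) ∧ c)  →  f(h(a, d), a ∧ c ∧ d)
Drop the unit:  drop n
Sort:  f(h(a, d), a ∧ c ∧ d)

Answer: f(h(a, d), a ∧ c ∧ d)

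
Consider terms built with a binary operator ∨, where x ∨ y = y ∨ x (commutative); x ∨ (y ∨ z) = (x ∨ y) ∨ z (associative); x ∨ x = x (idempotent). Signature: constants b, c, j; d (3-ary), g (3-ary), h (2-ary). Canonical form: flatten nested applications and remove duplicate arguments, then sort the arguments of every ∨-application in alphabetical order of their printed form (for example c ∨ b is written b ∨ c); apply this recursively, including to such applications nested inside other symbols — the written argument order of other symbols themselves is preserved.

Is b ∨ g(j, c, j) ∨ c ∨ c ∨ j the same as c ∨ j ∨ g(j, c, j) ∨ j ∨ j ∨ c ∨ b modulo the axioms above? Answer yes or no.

Answer: yes — both canonical forms are b ∨ c ∨ g(j, c, j) ∨ j

Derivation:
Left:  b ∨ g(j, c, j) ∨ c ∨ c ∨ j
  Idempotence:  drop duplicate c
  Sort arguments:  b ∨ c ∨ g(j, c, j) ∨ j
Right:  c ∨ j ∨ g(j, c, j) ∨ j ∨ j ∨ c ∨ b
  Drop duplicates:  drop duplicate j, j, c
  Order the arguments:  b ∨ c ∨ g(j, c, j) ∨ j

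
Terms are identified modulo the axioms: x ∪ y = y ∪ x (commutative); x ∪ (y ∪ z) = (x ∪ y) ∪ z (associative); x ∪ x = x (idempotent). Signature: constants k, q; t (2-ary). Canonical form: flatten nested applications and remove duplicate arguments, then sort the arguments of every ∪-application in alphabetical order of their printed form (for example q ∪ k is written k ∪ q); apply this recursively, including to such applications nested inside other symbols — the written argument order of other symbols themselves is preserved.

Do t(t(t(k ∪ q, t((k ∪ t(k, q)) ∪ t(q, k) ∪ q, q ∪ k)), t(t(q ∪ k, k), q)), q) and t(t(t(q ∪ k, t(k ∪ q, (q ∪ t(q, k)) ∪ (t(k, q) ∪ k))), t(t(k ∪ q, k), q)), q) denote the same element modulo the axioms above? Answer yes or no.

Answer: no — t(t(t(k ∪ q, t(k ∪ q ∪ t(k, q) ∪ t(q, k), k ∪ q)), t(t(k ∪ q, k), q)), q) vs t(t(t(k ∪ q, t(k ∪ q, k ∪ q ∪ t(k, q) ∪ t(q, k))), t(t(k ∪ q, k), q)), q)

Derivation:
Left:  t(t(t(k ∪ q, t((k ∪ t(k, q)) ∪ t(q, k) ∪ q, q ∪ k)), t(t(q ∪ k, k), q)), q)
  Descend into:  (k ∪ t(k, q)) ∪ t(q, k) ∪ q
  Flatten:  k ∪ t(k, q) ∪ t(q, k) ∪ q
  Order the arguments:  k ∪ q ∪ t(k, q) ∪ t(q, k)
  Reassemble:  t(t(t(k ∪ q, t(k ∪ q ∪ t(k, q) ∪ t(q, k), k ∪ q)), t(t(k ∪ q, k), q)), q)
Right:  t(t(t(q ∪ k, t(k ∪ q, (q ∪ t(q, k)) ∪ (t(k, q) ∪ k))), t(t(k ∪ q, k), q)), q)
  Focus inside:  (q ∪ t(q, k)) ∪ (t(k, q) ∪ k)
  Flatten:  q ∪ t(q, k) ∪ t(k, q) ∪ k
  Sort:  k ∪ q ∪ t(k, q) ∪ t(q, k)
  Rebuild:  t(t(t(k ∪ q, t(k ∪ q, k ∪ q ∪ t(k, q) ∪ t(q, k))), t(t(k ∪ q, k), q)), q)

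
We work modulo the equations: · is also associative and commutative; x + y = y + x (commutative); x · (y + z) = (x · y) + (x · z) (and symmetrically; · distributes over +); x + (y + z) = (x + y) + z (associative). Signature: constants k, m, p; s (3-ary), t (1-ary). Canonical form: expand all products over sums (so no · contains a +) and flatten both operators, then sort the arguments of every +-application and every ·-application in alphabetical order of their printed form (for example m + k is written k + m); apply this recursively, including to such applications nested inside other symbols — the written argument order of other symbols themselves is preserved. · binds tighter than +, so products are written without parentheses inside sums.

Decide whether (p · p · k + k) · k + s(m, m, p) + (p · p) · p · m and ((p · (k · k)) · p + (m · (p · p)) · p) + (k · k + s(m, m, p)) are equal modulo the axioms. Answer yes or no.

Left:  (p · p · k + k) · k + s(m, m, p) + (p · p) · p · m
  Expand products over sums:  k · k · p · p + k · k + s(m, m, p) + m · p · p · p
  Sort:  k · k + k · k · p · p + m · p · p · p + s(m, m, p)
Right:  ((p · (k · k)) · p + (m · (p · p)) · p) + (k · k + s(m, m, p))
  Un-nest:  k · k · p · p + m · p · p · p + k · k + s(m, m, p)
  Sort:  k · k + k · k · p · p + m · p · p · p + s(m, m, p)

Answer: yes — both canonical forms are k · k + k · k · p · p + m · p · p · p + s(m, m, p)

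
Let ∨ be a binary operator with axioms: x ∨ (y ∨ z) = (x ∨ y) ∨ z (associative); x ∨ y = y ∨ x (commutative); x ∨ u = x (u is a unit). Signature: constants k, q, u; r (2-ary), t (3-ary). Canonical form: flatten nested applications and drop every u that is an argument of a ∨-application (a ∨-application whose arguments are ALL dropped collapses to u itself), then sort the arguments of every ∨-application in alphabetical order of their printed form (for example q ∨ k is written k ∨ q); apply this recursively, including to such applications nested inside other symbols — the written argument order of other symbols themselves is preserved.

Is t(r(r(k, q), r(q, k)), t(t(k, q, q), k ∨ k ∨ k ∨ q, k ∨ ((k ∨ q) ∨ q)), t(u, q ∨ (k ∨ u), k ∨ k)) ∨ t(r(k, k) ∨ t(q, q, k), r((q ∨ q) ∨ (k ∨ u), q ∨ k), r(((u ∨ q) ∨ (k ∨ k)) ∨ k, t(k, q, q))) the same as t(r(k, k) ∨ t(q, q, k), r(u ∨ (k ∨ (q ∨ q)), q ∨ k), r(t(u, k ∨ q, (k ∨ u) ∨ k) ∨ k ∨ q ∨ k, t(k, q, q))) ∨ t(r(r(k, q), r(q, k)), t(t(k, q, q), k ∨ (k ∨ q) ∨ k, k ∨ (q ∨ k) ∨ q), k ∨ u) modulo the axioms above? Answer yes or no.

Answer: no — t(r(k, k) ∨ t(q, q, k), r(k ∨ q ∨ q, k ∨ q), r(k ∨ k ∨ k ∨ q, t(k, q, q))) ∨ t(r(r(k, q), r(q, k)), t(t(k, q, q), k ∨ k ∨ k ∨ q, k ∨ k ∨ q ∨ q), t(u, k ∨ q, k ∨ k)) vs t(r(k, k) ∨ t(q, q, k), r(k ∨ q ∨ q, k ∨ q), r(k ∨ k ∨ q ∨ t(u, k ∨ q, k ∨ k), t(k, q, q))) ∨ t(r(r(k, q), r(q, k)), t(t(k, q, q), k ∨ k ∨ k ∨ q, k ∨ k ∨ q ∨ q), k)

Derivation:
Left:  t(r(r(k, q), r(q, k)), t(t(k, q, q), k ∨ k ∨ k ∨ q, k ∨ ((k ∨ q) ∨ q)), t(u, q ∨ (k ∨ u), k ∨ k)) ∨ t(r(k, k) ∨ t(q, q, k), r((q ∨ q) ∨ (k ∨ u), q ∨ k), r(((u ∨ q) ∨ (k ∨ k)) ∨ k, t(k, q, q)))
  Inside:  t(r(r(k, q), r(q, k)), t(t(k, q, q), k ∨ k ∨ k ∨ q, k ∨ ((k ∨ q) ∨ q)), t(u, q ∨ (k ∨ u), k ∨ k))  →  t(r(r(k, q), r(q, k)), t(t(k, q, q), k ∨ k ∨ k ∨ q, k ∨ k ∨ q ∨ q), t(u, k ∨ q, k ∨ k))
  Inside:  t(r(k, k) ∨ t(q, q, k), r((q ∨ q) ∨ (k ∨ u), q ∨ k), r(((u ∨ q) ∨ (k ∨ k)) ∨ k, t(k, q, q)))  →  t(r(k, k) ∨ t(q, q, k), r(k ∨ q ∨ q, k ∨ q), r(k ∨ k ∨ k ∨ q, t(k, q, q)))
  Sort:  t(r(k, k) ∨ t(q, q, k), r(k ∨ q ∨ q, k ∨ q), r(k ∨ k ∨ k ∨ q, t(k, q, q))) ∨ t(r(r(k, q), r(q, k)), t(t(k, q, q), k ∨ k ∨ k ∨ q, k ∨ k ∨ q ∨ q), t(u, k ∨ q, k ∨ k))
Right:  t(r(k, k) ∨ t(q, q, k), r(u ∨ (k ∨ (q ∨ q)), q ∨ k), r(t(u, k ∨ q, (k ∨ u) ∨ k) ∨ k ∨ q ∨ k, t(k, q, q))) ∨ t(r(r(k, q), r(q, k)), t(t(k, q, q), k ∨ (k ∨ q) ∨ k, k ∨ (q ∨ k) ∨ q), k ∨ u)
  Inside:  t(r(k, k) ∨ t(q, q, k), r(u ∨ (k ∨ (q ∨ q)), q ∨ k), r(t(u, k ∨ q, (k ∨ u) ∨ k) ∨ k ∨ q ∨ k, t(k, q, q)))  →  t(r(k, k) ∨ t(q, q, k), r(k ∨ q ∨ q, k ∨ q), r(k ∨ k ∨ q ∨ t(u, k ∨ q, k ∨ k), t(k, q, q)))
  Canonicalize subterm:  t(r(r(k, q), r(q, k)), t(t(k, q, q), k ∨ (k ∨ q) ∨ k, k ∨ (q ∨ k) ∨ q), k ∨ u)  →  t(r(r(k, q), r(q, k)), t(t(k, q, q), k ∨ k ∨ k ∨ q, k ∨ k ∨ q ∨ q), k)
  Sort:  t(r(k, k) ∨ t(q, q, k), r(k ∨ q ∨ q, k ∨ q), r(k ∨ k ∨ q ∨ t(u, k ∨ q, k ∨ k), t(k, q, q))) ∨ t(r(r(k, q), r(q, k)), t(t(k, q, q), k ∨ k ∨ k ∨ q, k ∨ k ∨ q ∨ q), k)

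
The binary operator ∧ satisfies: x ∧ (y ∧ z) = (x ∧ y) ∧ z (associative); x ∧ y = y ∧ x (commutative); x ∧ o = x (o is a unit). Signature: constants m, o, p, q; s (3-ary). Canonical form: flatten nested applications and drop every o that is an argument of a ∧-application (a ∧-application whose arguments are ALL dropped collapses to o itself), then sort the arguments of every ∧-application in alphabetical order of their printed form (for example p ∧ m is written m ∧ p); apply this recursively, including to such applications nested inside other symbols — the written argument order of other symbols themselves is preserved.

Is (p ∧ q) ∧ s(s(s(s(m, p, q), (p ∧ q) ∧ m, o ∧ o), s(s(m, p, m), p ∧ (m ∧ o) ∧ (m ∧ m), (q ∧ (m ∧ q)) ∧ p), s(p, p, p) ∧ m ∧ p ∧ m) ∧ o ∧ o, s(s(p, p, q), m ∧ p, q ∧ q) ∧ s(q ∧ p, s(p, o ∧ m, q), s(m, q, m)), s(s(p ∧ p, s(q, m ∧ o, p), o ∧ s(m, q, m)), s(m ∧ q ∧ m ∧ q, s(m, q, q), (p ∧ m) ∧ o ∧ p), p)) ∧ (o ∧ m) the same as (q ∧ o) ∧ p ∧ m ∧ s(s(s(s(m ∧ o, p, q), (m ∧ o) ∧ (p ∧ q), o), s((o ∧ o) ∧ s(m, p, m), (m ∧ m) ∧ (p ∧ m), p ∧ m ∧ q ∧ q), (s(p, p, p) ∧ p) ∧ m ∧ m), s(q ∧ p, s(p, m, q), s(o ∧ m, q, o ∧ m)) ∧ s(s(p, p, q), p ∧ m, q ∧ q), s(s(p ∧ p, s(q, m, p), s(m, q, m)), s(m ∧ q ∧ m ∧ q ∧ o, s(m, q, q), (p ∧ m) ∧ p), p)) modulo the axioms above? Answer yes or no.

Left:  (p ∧ q) ∧ s(s(s(s(m, p, q), (p ∧ q) ∧ m, o ∧ o), s(s(m, p, m), p ∧ (m ∧ o) ∧ (m ∧ m), (q ∧ (m ∧ q)) ∧ p), s(p, p, p) ∧ m ∧ p ∧ m) ∧ o ∧ o, s(s(p, p, q), m ∧ p, q ∧ q) ∧ s(q ∧ p, s(p, o ∧ m, q), s(m, q, m)), s(s(p ∧ p, s(q, m ∧ o, p), o ∧ s(m, q, m)), s(m ∧ q ∧ m ∧ q, s(m, q, q), (p ∧ m) ∧ o ∧ p), p)) ∧ (o ∧ m)
  Merge nested applications:  p ∧ q ∧ s(s(s(s(m, p, q), (p ∧ q) ∧ m, o ∧ o), s(s(m, p, m), p ∧ (m ∧ o) ∧ (m ∧ m), (q ∧ (m ∧ q)) ∧ p), s(p, p, p) ∧ m ∧ p ∧ m) ∧ o ∧ o, s(s(p, p, q), m ∧ p, q ∧ q) ∧ s(q ∧ p, s(p, o ∧ m, q), s(m, q, m)), s(s(p ∧ p, s(q, m ∧ o, p), o ∧ s(m, q, m)), s(m ∧ q ∧ m ∧ q, s(m, q, q), (p ∧ m) ∧ o ∧ p), p)) ∧ o ∧ m
  Inside:  s(s(s(s(m, p, q), (p ∧ q) ∧ m, o ∧ o), s(s(m, p, m), p ∧ (m ∧ o) ∧ (m ∧ m), (q ∧ (m ∧ q)) ∧ p), s(p, p, p) ∧ m ∧ p ∧ m) ∧ o ∧ o, s(s(p, p, q), m ∧ p, q ∧ q) ∧ s(q ∧ p, s(p, o ∧ m, q), s(m, q, m)), s(s(p ∧ p, s(q, m ∧ o, p), o ∧ s(m, q, m)), s(m ∧ q ∧ m ∧ q, s(m, q, q), (p ∧ m) ∧ o ∧ p), p))  →  s(s(s(s(m, p, q), m ∧ p ∧ q, o), s(s(m, p, m), m ∧ m ∧ m ∧ p, m ∧ p ∧ q ∧ q), m ∧ m ∧ p ∧ s(p, p, p)), s(p ∧ q, s(p, m, q), s(m, q, m)) ∧ s(s(p, p, q), m ∧ p, q ∧ q), s(s(p ∧ p, s(q, m, p), s(m, q, m)), s(m ∧ m ∧ q ∧ q, s(m, q, q), m ∧ p ∧ p), p))
  Units out:  drop o
  Sort arguments:  m ∧ p ∧ q ∧ s(s(s(s(m, p, q), m ∧ p ∧ q, o), s(s(m, p, m), m ∧ m ∧ m ∧ p, m ∧ p ∧ q ∧ q), m ∧ m ∧ p ∧ s(p, p, p)), s(p ∧ q, s(p, m, q), s(m, q, m)) ∧ s(s(p, p, q), m ∧ p, q ∧ q), s(s(p ∧ p, s(q, m, p), s(m, q, m)), s(m ∧ m ∧ q ∧ q, s(m, q, q), m ∧ p ∧ p), p))
Right:  (q ∧ o) ∧ p ∧ m ∧ s(s(s(s(m ∧ o, p, q), (m ∧ o) ∧ (p ∧ q), o), s((o ∧ o) ∧ s(m, p, m), (m ∧ m) ∧ (p ∧ m), p ∧ m ∧ q ∧ q), (s(p, p, p) ∧ p) ∧ m ∧ m), s(q ∧ p, s(p, m, q), s(o ∧ m, q, o ∧ m)) ∧ s(s(p, p, q), p ∧ m, q ∧ q), s(s(p ∧ p, s(q, m, p), s(m, q, m)), s(m ∧ q ∧ m ∧ q ∧ o, s(m, q, q), (p ∧ m) ∧ p), p))
  Un-nest:  q ∧ o ∧ p ∧ m ∧ s(s(s(s(m ∧ o, p, q), (m ∧ o) ∧ (p ∧ q), o), s((o ∧ o) ∧ s(m, p, m), (m ∧ m) ∧ (p ∧ m), p ∧ m ∧ q ∧ q), (s(p, p, p) ∧ p) ∧ m ∧ m), s(q ∧ p, s(p, m, q), s(o ∧ m, q, o ∧ m)) ∧ s(s(p, p, q), p ∧ m, q ∧ q), s(s(p ∧ p, s(q, m, p), s(m, q, m)), s(m ∧ q ∧ m ∧ q ∧ o, s(m, q, q), (p ∧ m) ∧ p), p))
  Canonicalize subterm:  s(s(s(s(m ∧ o, p, q), (m ∧ o) ∧ (p ∧ q), o), s((o ∧ o) ∧ s(m, p, m), (m ∧ m) ∧ (p ∧ m), p ∧ m ∧ q ∧ q), (s(p, p, p) ∧ p) ∧ m ∧ m), s(q ∧ p, s(p, m, q), s(o ∧ m, q, o ∧ m)) ∧ s(s(p, p, q), p ∧ m, q ∧ q), s(s(p ∧ p, s(q, m, p), s(m, q, m)), s(m ∧ q ∧ m ∧ q ∧ o, s(m, q, q), (p ∧ m) ∧ p), p))  →  s(s(s(s(m, p, q), m ∧ p ∧ q, o), s(s(m, p, m), m ∧ m ∧ m ∧ p, m ∧ p ∧ q ∧ q), m ∧ m ∧ p ∧ s(p, p, p)), s(p ∧ q, s(p, m, q), s(m, q, m)) ∧ s(s(p, p, q), m ∧ p, q ∧ q), s(s(p ∧ p, s(q, m, p), s(m, q, m)), s(m ∧ m ∧ q ∧ q, s(m, q, q), m ∧ p ∧ p), p))
  Drop the unit:  drop o
  Sort:  m ∧ p ∧ q ∧ s(s(s(s(m, p, q), m ∧ p ∧ q, o), s(s(m, p, m), m ∧ m ∧ m ∧ p, m ∧ p ∧ q ∧ q), m ∧ m ∧ p ∧ s(p, p, p)), s(p ∧ q, s(p, m, q), s(m, q, m)) ∧ s(s(p, p, q), m ∧ p, q ∧ q), s(s(p ∧ p, s(q, m, p), s(m, q, m)), s(m ∧ m ∧ q ∧ q, s(m, q, q), m ∧ p ∧ p), p))

Answer: yes — both canonical forms are m ∧ p ∧ q ∧ s(s(s(s(m, p, q), m ∧ p ∧ q, o), s(s(m, p, m), m ∧ m ∧ m ∧ p, m ∧ p ∧ q ∧ q), m ∧ m ∧ p ∧ s(p, p, p)), s(p ∧ q, s(p, m, q), s(m, q, m)) ∧ s(s(p, p, q), m ∧ p, q ∧ q), s(s(p ∧ p, s(q, m, p), s(m, q, m)), s(m ∧ m ∧ q ∧ q, s(m, q, q), m ∧ p ∧ p), p))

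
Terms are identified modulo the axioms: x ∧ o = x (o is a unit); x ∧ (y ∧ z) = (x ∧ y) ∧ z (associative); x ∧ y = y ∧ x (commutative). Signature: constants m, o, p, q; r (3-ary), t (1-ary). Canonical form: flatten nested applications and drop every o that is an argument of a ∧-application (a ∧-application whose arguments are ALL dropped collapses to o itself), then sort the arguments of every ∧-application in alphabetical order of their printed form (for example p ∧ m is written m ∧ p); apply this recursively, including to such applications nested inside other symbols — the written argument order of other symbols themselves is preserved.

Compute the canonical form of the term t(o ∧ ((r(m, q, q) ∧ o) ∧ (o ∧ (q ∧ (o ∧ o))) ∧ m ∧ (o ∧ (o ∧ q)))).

Answer: t(m ∧ q ∧ q ∧ r(m, q, q))

Derivation:
Work inside:  o ∧ ((r(m, q, q) ∧ o) ∧ (o ∧ (q ∧ (o ∧ o))) ∧ m ∧ (o ∧ (o ∧ q)))
Flatten:  o ∧ r(m, q, q) ∧ o ∧ o ∧ q ∧ o ∧ o ∧ m ∧ o ∧ o ∧ q
Units out:  drop o (×7)
Order the arguments:  m ∧ q ∧ q ∧ r(m, q, q)
Rebuild:  t(m ∧ q ∧ q ∧ r(m, q, q))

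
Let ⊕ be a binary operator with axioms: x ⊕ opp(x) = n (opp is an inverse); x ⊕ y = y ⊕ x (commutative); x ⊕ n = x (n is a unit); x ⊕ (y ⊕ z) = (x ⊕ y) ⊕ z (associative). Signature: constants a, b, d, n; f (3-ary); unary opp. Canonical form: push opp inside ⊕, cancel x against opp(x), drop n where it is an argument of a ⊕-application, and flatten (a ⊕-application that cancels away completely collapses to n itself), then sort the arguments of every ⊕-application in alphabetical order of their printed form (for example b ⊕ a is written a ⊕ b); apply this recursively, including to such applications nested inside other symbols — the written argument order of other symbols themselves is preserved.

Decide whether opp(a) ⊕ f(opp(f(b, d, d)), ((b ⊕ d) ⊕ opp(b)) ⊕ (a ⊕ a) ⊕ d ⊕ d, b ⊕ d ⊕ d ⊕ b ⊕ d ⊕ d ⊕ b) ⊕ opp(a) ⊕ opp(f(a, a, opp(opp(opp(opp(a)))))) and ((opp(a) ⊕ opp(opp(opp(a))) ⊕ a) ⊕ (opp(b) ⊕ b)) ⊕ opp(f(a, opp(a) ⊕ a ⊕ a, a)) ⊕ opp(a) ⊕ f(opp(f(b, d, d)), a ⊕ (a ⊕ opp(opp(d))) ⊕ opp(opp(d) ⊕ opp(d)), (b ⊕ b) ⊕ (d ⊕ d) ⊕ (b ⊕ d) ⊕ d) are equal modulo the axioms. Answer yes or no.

Left:  opp(a) ⊕ f(opp(f(b, d, d)), ((b ⊕ d) ⊕ opp(b)) ⊕ (a ⊕ a) ⊕ d ⊕ d, b ⊕ d ⊕ d ⊕ b ⊕ d ⊕ d ⊕ b) ⊕ opp(a) ⊕ opp(f(a, a, opp(opp(opp(opp(a))))))
  Push opp inside:  distribute opp over ⊕ and collapse double opp
  Combine occurrences:  opp(a) ⊕ opp(a) ⊕ f(opp(f(b, d, d)), a ⊕ a ⊕ d ⊕ d ⊕ d, b ⊕ b ⊕ b ⊕ d ⊕ d ⊕ d ⊕ d) ⊕ opp(f(a, a, a))
  Sort arguments:  f(opp(f(b, d, d)), a ⊕ a ⊕ d ⊕ d ⊕ d, b ⊕ b ⊕ b ⊕ d ⊕ d ⊕ d ⊕ d) ⊕ opp(a) ⊕ opp(a) ⊕ opp(f(a, a, a))
Right:  ((opp(a) ⊕ opp(opp(opp(a))) ⊕ a) ⊕ (opp(b) ⊕ b)) ⊕ opp(f(a, opp(a) ⊕ a ⊕ a, a)) ⊕ opp(a) ⊕ f(opp(f(b, d, d)), a ⊕ (a ⊕ opp(opp(d))) ⊕ opp(opp(d) ⊕ opp(d)), (b ⊕ b) ⊕ (d ⊕ d) ⊕ (b ⊕ d) ⊕ d)
  Push opp inside:  distribute opp over ⊕ and collapse double opp
  Cancel:  b cancels
  Collect:  opp(a) ⊕ opp(a) ⊕ opp(f(a, a, a)) ⊕ f(opp(f(b, d, d)), a ⊕ a ⊕ d ⊕ d ⊕ d, b ⊕ b ⊕ b ⊕ d ⊕ d ⊕ d ⊕ d)
  Order the arguments:  f(opp(f(b, d, d)), a ⊕ a ⊕ d ⊕ d ⊕ d, b ⊕ b ⊕ b ⊕ d ⊕ d ⊕ d ⊕ d) ⊕ opp(a) ⊕ opp(a) ⊕ opp(f(a, a, a))

Answer: yes — both canonical forms are f(opp(f(b, d, d)), a ⊕ a ⊕ d ⊕ d ⊕ d, b ⊕ b ⊕ b ⊕ d ⊕ d ⊕ d ⊕ d) ⊕ opp(a) ⊕ opp(a) ⊕ opp(f(a, a, a))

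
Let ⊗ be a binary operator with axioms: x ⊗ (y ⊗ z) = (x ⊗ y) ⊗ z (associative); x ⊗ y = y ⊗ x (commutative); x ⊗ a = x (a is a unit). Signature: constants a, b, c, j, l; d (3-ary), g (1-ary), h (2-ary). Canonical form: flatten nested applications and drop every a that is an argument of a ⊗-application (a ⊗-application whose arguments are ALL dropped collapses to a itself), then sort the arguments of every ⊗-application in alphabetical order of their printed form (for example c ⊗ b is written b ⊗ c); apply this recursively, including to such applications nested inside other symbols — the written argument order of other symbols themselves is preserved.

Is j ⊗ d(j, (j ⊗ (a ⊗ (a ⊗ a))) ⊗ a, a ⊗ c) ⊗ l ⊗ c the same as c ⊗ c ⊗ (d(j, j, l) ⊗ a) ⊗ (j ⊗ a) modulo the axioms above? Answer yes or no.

Left:  j ⊗ d(j, (j ⊗ (a ⊗ (a ⊗ a))) ⊗ a, a ⊗ c) ⊗ l ⊗ c
  Simplify inside:  d(j, (j ⊗ (a ⊗ (a ⊗ a))) ⊗ a, a ⊗ c)  →  d(j, j, c)
  Sort:  c ⊗ d(j, j, c) ⊗ j ⊗ l
Right:  c ⊗ c ⊗ (d(j, j, l) ⊗ a) ⊗ (j ⊗ a)
  Un-nest:  c ⊗ c ⊗ d(j, j, l) ⊗ a ⊗ j ⊗ a
  Units out:  drop a (×2)
  Order the arguments:  c ⊗ c ⊗ d(j, j, l) ⊗ j

Answer: no — c ⊗ d(j, j, c) ⊗ j ⊗ l vs c ⊗ c ⊗ d(j, j, l) ⊗ j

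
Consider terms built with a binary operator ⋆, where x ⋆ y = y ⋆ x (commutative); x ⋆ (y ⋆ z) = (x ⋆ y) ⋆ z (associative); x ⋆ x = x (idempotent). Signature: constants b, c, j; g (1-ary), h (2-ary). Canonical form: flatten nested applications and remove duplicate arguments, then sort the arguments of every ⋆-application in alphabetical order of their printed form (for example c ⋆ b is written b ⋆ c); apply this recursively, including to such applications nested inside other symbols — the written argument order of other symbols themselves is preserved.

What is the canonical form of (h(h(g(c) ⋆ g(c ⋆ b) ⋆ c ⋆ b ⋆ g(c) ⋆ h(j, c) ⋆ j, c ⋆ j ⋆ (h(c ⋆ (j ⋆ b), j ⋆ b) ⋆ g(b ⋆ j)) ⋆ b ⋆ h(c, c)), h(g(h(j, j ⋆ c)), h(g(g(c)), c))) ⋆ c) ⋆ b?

Answer: b ⋆ c ⋆ h(h(b ⋆ c ⋆ g(b ⋆ c) ⋆ g(c) ⋆ h(j, c) ⋆ j, b ⋆ c ⋆ g(b ⋆ j) ⋆ h(b ⋆ c ⋆ j, b ⋆ j) ⋆ h(c, c) ⋆ j), h(g(h(j, c ⋆ j)), h(g(g(c)), c)))

Derivation:
Un-nest:  h(h(g(c) ⋆ g(c ⋆ b) ⋆ c ⋆ b ⋆ g(c) ⋆ h(j, c) ⋆ j, c ⋆ j ⋆ (h(c ⋆ (j ⋆ b), j ⋆ b) ⋆ g(b ⋆ j)) ⋆ b ⋆ h(c, c)), h(g(h(j, j ⋆ c)), h(g(g(c)), c))) ⋆ c ⋆ b
Inside:  h(h(g(c) ⋆ g(c ⋆ b) ⋆ c ⋆ b ⋆ g(c) ⋆ h(j, c) ⋆ j, c ⋆ j ⋆ (h(c ⋆ (j ⋆ b), j ⋆ b) ⋆ g(b ⋆ j)) ⋆ b ⋆ h(c, c)), h(g(h(j, j ⋆ c)), h(g(g(c)), c)))  →  h(h(b ⋆ c ⋆ g(b ⋆ c) ⋆ g(c) ⋆ h(j, c) ⋆ j, b ⋆ c ⋆ g(b ⋆ j) ⋆ h(b ⋆ c ⋆ j, b ⋆ j) ⋆ h(c, c) ⋆ j), h(g(h(j, c ⋆ j)), h(g(g(c)), c)))
Sort:  b ⋆ c ⋆ h(h(b ⋆ c ⋆ g(b ⋆ c) ⋆ g(c) ⋆ h(j, c) ⋆ j, b ⋆ c ⋆ g(b ⋆ j) ⋆ h(b ⋆ c ⋆ j, b ⋆ j) ⋆ h(c, c) ⋆ j), h(g(h(j, c ⋆ j)), h(g(g(c)), c)))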